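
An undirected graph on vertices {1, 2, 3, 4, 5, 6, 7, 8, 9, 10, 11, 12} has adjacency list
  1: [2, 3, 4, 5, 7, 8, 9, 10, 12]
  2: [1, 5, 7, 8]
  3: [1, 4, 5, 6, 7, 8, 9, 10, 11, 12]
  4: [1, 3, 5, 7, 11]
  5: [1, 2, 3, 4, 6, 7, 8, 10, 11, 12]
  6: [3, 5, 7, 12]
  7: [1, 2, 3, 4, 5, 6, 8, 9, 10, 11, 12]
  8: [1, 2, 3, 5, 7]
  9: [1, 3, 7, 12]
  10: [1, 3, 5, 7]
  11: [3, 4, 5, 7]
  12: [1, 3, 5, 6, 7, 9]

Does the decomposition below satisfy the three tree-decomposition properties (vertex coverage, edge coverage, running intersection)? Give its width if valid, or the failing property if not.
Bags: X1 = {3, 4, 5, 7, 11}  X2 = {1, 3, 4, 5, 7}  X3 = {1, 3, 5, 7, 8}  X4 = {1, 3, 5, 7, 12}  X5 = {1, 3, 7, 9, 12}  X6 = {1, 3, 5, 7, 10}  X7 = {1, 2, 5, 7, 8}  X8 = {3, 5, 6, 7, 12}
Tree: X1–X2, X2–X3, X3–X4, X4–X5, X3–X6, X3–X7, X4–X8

Yes; width 4.

Checking the three conditions: (i) the bags cover all of {1, 2, 3, 4, 5, 6, 7, 8, 9, 10, 11, 12}; (ii) for each edge, some bag contains both endpoints; (iii) the bags containing any fixed vertex form a subtree. All hold, so the decomposition is valid with width 5 − 1 = 4.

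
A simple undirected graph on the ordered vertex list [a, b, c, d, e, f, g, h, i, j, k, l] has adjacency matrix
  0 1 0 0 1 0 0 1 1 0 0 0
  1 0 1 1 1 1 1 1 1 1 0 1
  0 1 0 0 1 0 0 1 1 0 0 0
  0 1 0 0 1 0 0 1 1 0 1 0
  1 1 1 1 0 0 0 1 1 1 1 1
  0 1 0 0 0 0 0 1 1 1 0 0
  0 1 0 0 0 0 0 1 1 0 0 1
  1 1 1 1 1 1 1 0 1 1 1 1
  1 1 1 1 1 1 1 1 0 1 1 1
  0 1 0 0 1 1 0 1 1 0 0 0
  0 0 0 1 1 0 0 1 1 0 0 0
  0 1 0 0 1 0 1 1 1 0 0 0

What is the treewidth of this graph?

A width-4 tree decomposition is:
Bags: B1 = {b, d, e, h, i}  B2 = {a, b, e, h, i}  B3 = {b, e, h, i, l}  B4 = {d, e, h, i, k}  B5 = {b, c, e, h, i}  B6 = {b, e, h, i, j}  B7 = {b, f, h, i, j}  B8 = {b, g, h, i, l}
Tree: B1–B2, B1–B3, B1–B4, B3–B5, B5–B6, B6–B7, B3–B8
Every bag has size at most 5, so the width is 5 − 1 = 4 and tw(G) ≤ 4. For the lower bound, the 5 vertices {d, e, h, i, k} are pairwise adjacent, and any tree decomposition puts a clique entirely inside one bag — forcing width ≥ 4. Therefore the treewidth is 4.

4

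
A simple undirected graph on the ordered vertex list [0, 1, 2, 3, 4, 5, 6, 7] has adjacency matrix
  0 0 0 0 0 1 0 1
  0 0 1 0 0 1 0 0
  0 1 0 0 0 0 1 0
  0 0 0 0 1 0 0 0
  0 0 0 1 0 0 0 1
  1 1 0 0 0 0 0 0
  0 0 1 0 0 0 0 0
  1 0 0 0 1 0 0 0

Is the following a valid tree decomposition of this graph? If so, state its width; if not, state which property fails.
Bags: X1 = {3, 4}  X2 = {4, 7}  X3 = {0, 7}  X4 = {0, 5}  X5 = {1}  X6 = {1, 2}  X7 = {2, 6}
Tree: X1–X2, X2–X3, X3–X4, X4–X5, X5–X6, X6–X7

A tree decomposition must satisfy three properties: every vertex lies in some bag; for every edge, both endpoints lie together in some bag; and for every vertex, the bags containing it form a connected subtree. Here edge (5,1) lies in no bag, so the decomposition is invalid.

No — edge (5,1) lies in no bag.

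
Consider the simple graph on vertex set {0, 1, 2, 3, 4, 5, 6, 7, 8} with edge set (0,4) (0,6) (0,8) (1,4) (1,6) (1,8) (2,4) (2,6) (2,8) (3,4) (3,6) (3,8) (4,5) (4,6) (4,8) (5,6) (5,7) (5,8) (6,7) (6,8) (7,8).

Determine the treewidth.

3

A width-3 tree decomposition is:
Bags: B1 = {1, 4, 6, 8}  B2 = {0, 4, 6, 8}  B3 = {4, 5, 6, 8}  B4 = {2, 4, 6, 8}  B5 = {5, 6, 7, 8}  B6 = {3, 4, 6, 8}
Tree: B1–B2, B2–B3, B3–B4, B3–B5, B3–B6
The largest bag has 4 vertices, giving width 3; this decomposition certifies tw(G) ≤ 3. Conversely, {0, 4, 6, 8} is a clique of size 4, and the vertices of any clique must share a bag in every tree decomposition; so some bag has ≥ 4 vertices and tw(G) ≥ 3. The upper and lower bounds meet at 3, so that is the treewidth.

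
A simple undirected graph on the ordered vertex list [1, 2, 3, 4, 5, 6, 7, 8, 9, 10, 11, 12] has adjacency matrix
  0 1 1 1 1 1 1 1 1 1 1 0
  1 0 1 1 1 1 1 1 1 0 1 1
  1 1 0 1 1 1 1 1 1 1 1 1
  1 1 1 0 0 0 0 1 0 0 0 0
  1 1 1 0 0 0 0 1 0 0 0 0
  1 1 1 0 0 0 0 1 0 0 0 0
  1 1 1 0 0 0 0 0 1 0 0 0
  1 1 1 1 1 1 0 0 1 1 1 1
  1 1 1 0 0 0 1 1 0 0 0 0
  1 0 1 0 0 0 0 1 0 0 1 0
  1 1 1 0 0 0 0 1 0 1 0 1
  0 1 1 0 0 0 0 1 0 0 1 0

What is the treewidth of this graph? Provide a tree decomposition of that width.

Treewidth 4.
One such decomposition:
Bags: B1 = {1, 2, 3, 8, 9}  B2 = {1, 2, 3, 8, 11}  B3 = {1, 2, 3, 7, 9}  B4 = {2, 3, 8, 11, 12}  B5 = {1, 2, 3, 4, 8}  B6 = {1, 3, 8, 10, 11}  B7 = {1, 2, 3, 5, 8}  B8 = {1, 2, 3, 6, 8}
Tree: B1–B2, B1–B3, B2–B4, B2–B5, B2–B6, B5–B7, B1–B8

Each bag holds 5 vertices, so the decomposition has width 4, which upper-bounds the treewidth. Conversely, {1, 2, 3, 4, 8} is a clique of size 5, and the vertices of any clique must share a bag in every tree decomposition; so some bag has ≥ 5 vertices and tw(G) ≥ 4. Hence tw(G) = 4 exactly.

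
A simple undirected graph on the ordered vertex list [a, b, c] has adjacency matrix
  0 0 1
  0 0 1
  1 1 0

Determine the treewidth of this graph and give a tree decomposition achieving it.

Treewidth 1.
One optimal decomposition is:
Bags: B1 = {b, c}  B2 = {a, c}
Tree: B1–B2

The largest bag has 2 vertices, giving width 1; this decomposition certifies tw(G) ≤ 1. Any graph with an edge has treewidth ≥ 1, and G has the edge b–c. Therefore the treewidth is 1.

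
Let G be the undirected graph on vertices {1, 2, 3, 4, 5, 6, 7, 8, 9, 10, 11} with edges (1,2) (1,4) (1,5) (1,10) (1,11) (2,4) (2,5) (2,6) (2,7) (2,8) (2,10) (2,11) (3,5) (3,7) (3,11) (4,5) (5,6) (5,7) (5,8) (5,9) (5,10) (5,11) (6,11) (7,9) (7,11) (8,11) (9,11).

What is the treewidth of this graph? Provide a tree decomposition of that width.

Treewidth 3.
One optimal decomposition is:
Bags: B1 = {2, 5, 7, 11}  B2 = {1, 2, 5, 11}  B3 = {1, 2, 4, 5}  B4 = {5, 7, 9, 11}  B5 = {1, 2, 5, 10}  B6 = {2, 5, 6, 11}  B7 = {2, 5, 8, 11}  B8 = {3, 5, 7, 11}
Tree: B1–B2, B2–B3, B1–B4, B3–B5, B2–B6, B6–B7, B1–B8

Every bag has size at most 4, so the width is 4 − 1 = 3 and tw(G) ≤ 3. For the lower bound, the 4 vertices {5, 7, 9, 11} are pairwise adjacent, and any tree decomposition puts a clique entirely inside one bag — forcing width ≥ 3. Therefore the treewidth is 3.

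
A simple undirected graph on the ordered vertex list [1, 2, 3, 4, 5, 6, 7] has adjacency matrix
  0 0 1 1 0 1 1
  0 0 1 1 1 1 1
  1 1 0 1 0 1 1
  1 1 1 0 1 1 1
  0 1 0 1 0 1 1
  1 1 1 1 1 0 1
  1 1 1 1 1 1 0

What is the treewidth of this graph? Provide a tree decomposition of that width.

Each bag holds 5 vertices, so the decomposition has width 4, which upper-bounds the treewidth. For the lower bound, the 5 vertices {1, 3, 4, 6, 7} are pairwise adjacent, and any tree decomposition puts a clique entirely inside one bag — forcing width ≥ 4. Combining the bounds, tw(G) = 4.

Treewidth 4.
Bags: B1 = {2, 4, 5, 6, 7}  B2 = {2, 3, 4, 6, 7}  B3 = {1, 3, 4, 6, 7}
Tree: B1–B2, B2–B3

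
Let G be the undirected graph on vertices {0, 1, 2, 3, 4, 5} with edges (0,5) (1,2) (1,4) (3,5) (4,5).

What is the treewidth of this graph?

1

A width-1 tree decomposition is:
Bags: B1 = {0, 5}  B2 = {4, 5}  B3 = {1, 4}  B4 = {3, 5}  B5 = {1, 2}
Tree: B1–B2, B2–B3, B2–B4, B3–B5
The largest bag has 2 vertices, giving width 1; this decomposition certifies tw(G) ≤ 1. G has an edge, so its treewidth is at least 1. Therefore the treewidth is 1.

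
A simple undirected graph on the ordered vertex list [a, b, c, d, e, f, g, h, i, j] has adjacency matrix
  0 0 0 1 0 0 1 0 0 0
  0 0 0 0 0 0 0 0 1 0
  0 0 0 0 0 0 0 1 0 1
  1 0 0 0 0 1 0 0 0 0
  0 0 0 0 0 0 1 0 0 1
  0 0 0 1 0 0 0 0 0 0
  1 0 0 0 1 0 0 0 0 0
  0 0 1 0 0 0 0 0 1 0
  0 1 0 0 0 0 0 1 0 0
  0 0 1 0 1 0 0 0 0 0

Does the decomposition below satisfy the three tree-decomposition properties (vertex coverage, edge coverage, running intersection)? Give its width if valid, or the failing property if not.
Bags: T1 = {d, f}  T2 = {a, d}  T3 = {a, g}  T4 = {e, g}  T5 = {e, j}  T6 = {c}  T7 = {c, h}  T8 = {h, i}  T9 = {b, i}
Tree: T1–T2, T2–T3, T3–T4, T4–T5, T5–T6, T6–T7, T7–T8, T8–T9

A tree decomposition must satisfy three properties: every vertex lies in some bag; for every edge, both endpoints lie together in some bag; and for every vertex, the bags containing it form a connected subtree. Here edge (j,c) lies in no bag, so the decomposition is invalid.

No — edge (j,c) lies in no bag.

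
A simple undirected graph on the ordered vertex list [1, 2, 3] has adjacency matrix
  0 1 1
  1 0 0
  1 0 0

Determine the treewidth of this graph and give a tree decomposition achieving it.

Treewidth 1.
One such decomposition:
Bags: B1 = {1, 2}  B2 = {1, 3}
Tree: B1–B2

Every bag has size at most 2, so the width is 2 − 1 = 1 and tw(G) ≤ 1. Any graph with an edge has treewidth ≥ 1, and G has the edge 1–2. Combining the bounds, tw(G) = 1.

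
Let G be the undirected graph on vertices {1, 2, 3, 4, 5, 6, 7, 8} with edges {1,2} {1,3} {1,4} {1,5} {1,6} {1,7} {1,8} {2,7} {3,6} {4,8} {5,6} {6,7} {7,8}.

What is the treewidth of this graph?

2

A width-2 tree decomposition is:
Bags: B1 = {1, 6, 7}  B2 = {1, 7, 8}  B3 = {1, 4, 8}  B4 = {1, 3, 6}  B5 = {1, 5, 6}  B6 = {1, 2, 7}
Tree: B1–B2, B2–B3, B1–B4, B1–B5, B1–B6
Every bag has size at most 3, so the width is 3 − 1 = 2 and tw(G) ≤ 2. Conversely, {1, 4, 8} is a clique of size 3, and the vertices of any clique must share a bag in every tree decomposition; so some bag has ≥ 3 vertices and tw(G) ≥ 2. The upper and lower bounds meet at 2, so that is the treewidth.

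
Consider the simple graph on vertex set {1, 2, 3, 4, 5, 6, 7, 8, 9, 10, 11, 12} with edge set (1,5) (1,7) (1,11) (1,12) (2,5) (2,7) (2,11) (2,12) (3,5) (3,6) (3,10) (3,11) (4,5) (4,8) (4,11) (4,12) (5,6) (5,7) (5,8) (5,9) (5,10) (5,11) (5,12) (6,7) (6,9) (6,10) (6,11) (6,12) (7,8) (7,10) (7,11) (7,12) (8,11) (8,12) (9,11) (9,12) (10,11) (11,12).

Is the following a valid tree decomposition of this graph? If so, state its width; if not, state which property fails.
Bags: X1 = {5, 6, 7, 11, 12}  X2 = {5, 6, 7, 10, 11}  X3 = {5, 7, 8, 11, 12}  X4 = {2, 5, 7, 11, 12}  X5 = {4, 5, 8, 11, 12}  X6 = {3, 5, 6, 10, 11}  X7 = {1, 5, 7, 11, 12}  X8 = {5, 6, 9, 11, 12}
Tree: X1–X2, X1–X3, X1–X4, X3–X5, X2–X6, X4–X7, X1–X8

Yes; width 4.

Every vertex of G appears in some bag (union = {1, 2, 3, 4, 5, 6, 7, 8, 9, 10, 11, 12}); every edge is covered by a bag; and for each vertex v the set of bags containing v is connected in the bag tree. The decomposition is therefore valid. The largest bag has 5 vertices, so the width is 4.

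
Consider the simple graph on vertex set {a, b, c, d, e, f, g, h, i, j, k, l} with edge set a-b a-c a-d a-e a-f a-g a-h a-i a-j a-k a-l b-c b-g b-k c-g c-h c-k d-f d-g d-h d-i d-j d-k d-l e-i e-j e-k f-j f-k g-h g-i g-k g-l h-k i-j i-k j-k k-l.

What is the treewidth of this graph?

A width-4 tree decomposition is:
Bags: B1 = {a, d, i, j, k}  B2 = {a, d, g, i, k}  B3 = {a, d, f, j, k}  B4 = {a, d, g, h, k}  B5 = {a, d, g, k, l}  B6 = {a, c, g, h, k}  B7 = {a, e, i, j, k}  B8 = {a, b, c, g, k}
Tree: B1–B2, B1–B3, B2–B4, B4–B5, B4–B6, B1–B7, B6–B8
The largest bag has 5 vertices, giving width 4; this decomposition certifies tw(G) ≤ 4. On the other hand G contains the 5-clique {a, d, g, h, k}. A clique must lie in a single bag of any decomposition, so no decomposition can have width below 4. The upper and lower bounds meet at 4, so that is the treewidth.

4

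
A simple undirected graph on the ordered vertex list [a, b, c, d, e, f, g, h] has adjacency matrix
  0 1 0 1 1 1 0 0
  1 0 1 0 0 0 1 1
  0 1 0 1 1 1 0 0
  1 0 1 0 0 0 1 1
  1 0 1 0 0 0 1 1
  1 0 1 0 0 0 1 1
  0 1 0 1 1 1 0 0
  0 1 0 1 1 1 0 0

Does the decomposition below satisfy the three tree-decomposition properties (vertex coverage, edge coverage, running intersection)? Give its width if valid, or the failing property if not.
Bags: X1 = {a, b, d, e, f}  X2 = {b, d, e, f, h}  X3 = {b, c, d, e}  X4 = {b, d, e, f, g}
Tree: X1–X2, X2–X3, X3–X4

No — edge (f,c) lies in no bag.

A tree decomposition must satisfy three properties: every vertex lies in some bag; for every edge, both endpoints lie together in some bag; and for every vertex, the bags containing it form a connected subtree. Here edge (f,c) lies in no bag, so the decomposition is invalid.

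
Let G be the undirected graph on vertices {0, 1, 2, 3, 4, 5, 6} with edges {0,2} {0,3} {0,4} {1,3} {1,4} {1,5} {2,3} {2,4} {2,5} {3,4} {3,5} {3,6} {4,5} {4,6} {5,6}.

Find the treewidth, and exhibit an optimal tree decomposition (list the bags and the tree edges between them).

Every bag has size at most 4, so the width is 4 − 1 = 3 and tw(G) ≤ 3. Conversely, {0, 2, 3, 4} is a clique of size 4, and the vertices of any clique must share a bag in every tree decomposition; so some bag has ≥ 4 vertices and tw(G) ≥ 3. Hence tw(G) = 3 exactly.

Treewidth 3.
One such decomposition:
Bags: B1 = {3, 4, 5, 6}  B2 = {2, 3, 4, 5}  B3 = {0, 2, 3, 4}  B4 = {1, 3, 4, 5}
Tree: B1–B2, B2–B3, B2–B4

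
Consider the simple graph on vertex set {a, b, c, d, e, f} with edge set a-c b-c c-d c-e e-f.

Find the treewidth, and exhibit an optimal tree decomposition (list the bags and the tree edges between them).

The largest bag has 2 vertices, giving width 1; this decomposition certifies tw(G) ≤ 1. Any graph with an edge has treewidth ≥ 1, and G has the edge a–c. The upper and lower bounds meet at 1, so that is the treewidth.

Treewidth 1.
One such decomposition:
Bags: B1 = {a, c}  B2 = {c, e}  B3 = {e, f}  B4 = {c, d}  B5 = {b, c}
Tree: B1–B2, B2–B3, B2–B4, B4–B5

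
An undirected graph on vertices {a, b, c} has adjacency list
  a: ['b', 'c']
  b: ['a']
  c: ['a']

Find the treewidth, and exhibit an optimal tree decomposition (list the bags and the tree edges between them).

Treewidth 1.
One such decomposition:
Bags: B1 = {a, c}  B2 = {a, b}
Tree: B1–B2

Every bag has size at most 2, so the width is 2 − 1 = 1 and tw(G) ≤ 1. Any graph with an edge has treewidth ≥ 1, and G has the edge a–c. Hence tw(G) = 1 exactly.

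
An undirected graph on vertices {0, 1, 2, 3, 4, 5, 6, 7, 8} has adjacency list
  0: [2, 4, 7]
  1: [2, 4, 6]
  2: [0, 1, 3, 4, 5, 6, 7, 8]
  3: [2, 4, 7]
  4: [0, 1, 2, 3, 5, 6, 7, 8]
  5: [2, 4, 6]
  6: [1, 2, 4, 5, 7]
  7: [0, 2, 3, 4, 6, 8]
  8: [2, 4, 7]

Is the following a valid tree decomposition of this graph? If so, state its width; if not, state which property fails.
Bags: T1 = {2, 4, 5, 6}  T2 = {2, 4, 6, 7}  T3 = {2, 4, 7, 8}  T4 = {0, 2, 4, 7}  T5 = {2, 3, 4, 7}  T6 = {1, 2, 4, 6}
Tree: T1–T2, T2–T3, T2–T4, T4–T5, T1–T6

Every vertex of G appears in some bag (union = {0, 1, 2, 3, 4, 5, 6, 7, 8}); every edge is covered by a bag; and for each vertex v the set of bags containing v is connected in the bag tree. The decomposition is therefore valid. The largest bag has 4 vertices, so the width is 3.

Yes; width 3.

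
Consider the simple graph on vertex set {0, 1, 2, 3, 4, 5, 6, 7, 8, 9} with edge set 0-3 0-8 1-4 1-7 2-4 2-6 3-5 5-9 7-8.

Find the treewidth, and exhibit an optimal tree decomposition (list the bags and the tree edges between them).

Each bag holds 2 vertices, so the decomposition has width 1, which upper-bounds the treewidth. Any graph with an edge has treewidth ≥ 1, and G has the edge 9–5. Hence tw(G) = 1 exactly.

Treewidth 1.
One such decomposition:
Bags: B1 = {5, 9}  B2 = {3, 5}  B3 = {0, 3}  B4 = {0, 8}  B5 = {7, 8}  B6 = {1, 7}  B7 = {1, 4}  B8 = {2, 4}  B9 = {2, 6}
Tree: B1–B2, B2–B3, B3–B4, B4–B5, B5–B6, B6–B7, B7–B8, B8–B9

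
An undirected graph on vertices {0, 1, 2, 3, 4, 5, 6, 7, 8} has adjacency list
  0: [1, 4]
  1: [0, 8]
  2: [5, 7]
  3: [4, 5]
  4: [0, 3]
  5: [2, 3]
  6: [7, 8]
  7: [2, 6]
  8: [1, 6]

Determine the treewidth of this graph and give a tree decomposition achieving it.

The largest bag has 3 vertices, giving width 2; this decomposition certifies tw(G) ≤ 2. The edges 7–6–8–1–0–4–3–5–2–7 form a cycle, so G is not a tree and its treewidth is at least 2. Hence tw(G) = 2 exactly.

Treewidth 2.
One such decomposition:
Bags: B1 = {6, 7, 8}  B2 = {1, 7, 8}  B3 = {0, 1, 7}  B4 = {0, 4, 7}  B5 = {3, 4, 7}  B6 = {3, 5, 7}  B7 = {2, 5, 7}
Tree: B1–B2, B2–B3, B3–B4, B4–B5, B5–B6, B6–B7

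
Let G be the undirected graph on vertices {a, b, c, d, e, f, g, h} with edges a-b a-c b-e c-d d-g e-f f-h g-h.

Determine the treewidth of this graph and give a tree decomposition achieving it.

Treewidth 2.
One such decomposition:
Bags: B1 = {a, b, e}  B2 = {a, c, e}  B3 = {c, d, e}  B4 = {d, e, g}  B5 = {e, g, h}  B6 = {e, f, h}
Tree: B1–B2, B2–B3, B3–B4, B4–B5, B5–B6

Each bag holds 3 vertices, so the decomposition has width 2, which upper-bounds the treewidth. For the lower bound, G contains the cycle e–b–a–c–d–g–h–f–e, so G is not a forest; only forests have treewidth ≤ 1, hence tw(G) ≥ 2. The upper and lower bounds meet at 2, so that is the treewidth.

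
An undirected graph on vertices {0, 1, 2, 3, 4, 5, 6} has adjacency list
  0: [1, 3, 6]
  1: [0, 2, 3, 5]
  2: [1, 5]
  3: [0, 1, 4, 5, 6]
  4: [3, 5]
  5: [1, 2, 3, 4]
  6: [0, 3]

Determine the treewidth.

A width-2 tree decomposition is:
Bags: B1 = {0, 1, 3}  B2 = {1, 3, 5}  B3 = {1, 2, 5}  B4 = {0, 3, 6}  B5 = {3, 4, 5}
Tree: B1–B2, B2–B3, B1–B4, B2–B5
Each bag holds 3 vertices, so the decomposition has width 2, which upper-bounds the treewidth. For the lower bound, the 3 vertices {1, 2, 5} are pairwise adjacent, and any tree decomposition puts a clique entirely inside one bag — forcing width ≥ 2. Hence tw(G) = 2 exactly.

2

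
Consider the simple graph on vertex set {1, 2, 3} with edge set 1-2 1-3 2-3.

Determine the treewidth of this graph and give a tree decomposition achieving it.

Treewidth 2.
Bags: B1 = {1, 2, 3}
Tree: (single bag)

With just one bag of size 3, the width is 3 − 1 = 2, so tw(G) ≤ 2. For the lower bound, the 3 vertices {1, 2, 3} are pairwise adjacent, and any tree decomposition puts a clique entirely inside one bag — forcing width ≥ 2. The upper and lower bounds meet at 2, so that is the treewidth.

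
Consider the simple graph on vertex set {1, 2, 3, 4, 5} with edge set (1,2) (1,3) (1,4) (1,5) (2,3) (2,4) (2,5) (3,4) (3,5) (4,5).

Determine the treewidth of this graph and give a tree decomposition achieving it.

A single bag containing all 5 vertices is trivially a valid decomposition of width 4. On the other hand G contains the 5-clique {1, 2, 3, 4, 5}. A clique must lie in a single bag of any decomposition, so no decomposition can have width below 4. Hence tw(G) = 4 exactly.

Treewidth 4.
One such decomposition:
Bags: B1 = {1, 2, 3, 4, 5}
Tree: (single bag)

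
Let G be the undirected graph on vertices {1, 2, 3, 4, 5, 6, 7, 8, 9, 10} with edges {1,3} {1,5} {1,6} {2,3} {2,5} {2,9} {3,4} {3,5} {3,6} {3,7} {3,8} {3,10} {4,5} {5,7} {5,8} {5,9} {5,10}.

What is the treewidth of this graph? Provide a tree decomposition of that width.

Treewidth 2.
One optimal decomposition is:
Bags: B1 = {3, 5, 8}  B2 = {1, 3, 5}  B3 = {3, 4, 5}  B4 = {2, 3, 5}  B5 = {1, 3, 6}  B6 = {3, 5, 10}  B7 = {2, 5, 9}  B8 = {3, 5, 7}
Tree: B1–B2, B2–B3, B1–B4, B2–B5, B1–B6, B4–B7, B2–B8

Every bag has size at most 3, so the width is 3 − 1 = 2 and tw(G) ≤ 2. Conversely, {2, 5, 9} is a clique of size 3, and the vertices of any clique must share a bag in every tree decomposition; so some bag has ≥ 3 vertices and tw(G) ≥ 2. Therefore the treewidth is 2.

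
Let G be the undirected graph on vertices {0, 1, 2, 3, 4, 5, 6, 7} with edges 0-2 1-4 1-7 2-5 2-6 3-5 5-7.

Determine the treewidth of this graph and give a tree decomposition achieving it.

Each bag holds 2 vertices, so the decomposition has width 1, which upper-bounds the treewidth. G has an edge, so its treewidth is at least 1. Combining the bounds, tw(G) = 1.

Treewidth 1.
One such decomposition:
Bags: B1 = {5, 7}  B2 = {2, 5}  B3 = {1, 7}  B4 = {3, 5}  B5 = {2, 6}  B6 = {0, 2}  B7 = {1, 4}
Tree: B1–B2, B1–B3, B2–B4, B2–B5, B2–B6, B3–B7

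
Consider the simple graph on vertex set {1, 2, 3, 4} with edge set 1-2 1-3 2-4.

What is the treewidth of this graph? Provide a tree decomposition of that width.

Treewidth 1.
Bags: B1 = {2, 4}  B2 = {1, 2}  B3 = {1, 3}
Tree: B1–B2, B2–B3

Every bag has size at most 2, so the width is 2 − 1 = 1 and tw(G) ≤ 1. Since G has at least one edge (e.g. 4–2), it is not an edgeless graph, so tw(G) ≥ 1. Combining the bounds, tw(G) = 1.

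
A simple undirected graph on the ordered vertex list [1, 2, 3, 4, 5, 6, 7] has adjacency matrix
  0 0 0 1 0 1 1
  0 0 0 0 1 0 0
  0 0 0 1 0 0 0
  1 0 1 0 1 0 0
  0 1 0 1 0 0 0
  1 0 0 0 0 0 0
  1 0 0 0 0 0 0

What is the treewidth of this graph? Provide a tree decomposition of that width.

Each bag holds 2 vertices, so the decomposition has width 1, which upper-bounds the treewidth. Since G has at least one edge (e.g. 4–5), it is not an edgeless graph, so tw(G) ≥ 1. Therefore the treewidth is 1.

Treewidth 1.
One such decomposition:
Bags: B1 = {4, 5}  B2 = {2, 5}  B3 = {1, 4}  B4 = {1, 7}  B5 = {1, 6}  B6 = {3, 4}
Tree: B1–B2, B1–B3, B3–B4, B3–B5, B3–B6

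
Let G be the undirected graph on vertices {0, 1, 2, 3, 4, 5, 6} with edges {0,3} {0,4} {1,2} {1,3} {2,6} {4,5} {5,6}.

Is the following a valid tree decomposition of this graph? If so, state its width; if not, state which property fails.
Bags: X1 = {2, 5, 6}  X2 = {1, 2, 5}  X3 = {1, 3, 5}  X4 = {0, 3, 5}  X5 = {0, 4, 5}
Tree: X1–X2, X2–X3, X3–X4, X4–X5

Checking the three conditions: (i) the bags cover all of {0, 1, 2, 3, 4, 5, 6}; (ii) for each edge, some bag contains both endpoints; (iii) the bags containing any fixed vertex form a subtree. All hold, so the decomposition is valid with width 3 − 1 = 2.

Yes; width 2.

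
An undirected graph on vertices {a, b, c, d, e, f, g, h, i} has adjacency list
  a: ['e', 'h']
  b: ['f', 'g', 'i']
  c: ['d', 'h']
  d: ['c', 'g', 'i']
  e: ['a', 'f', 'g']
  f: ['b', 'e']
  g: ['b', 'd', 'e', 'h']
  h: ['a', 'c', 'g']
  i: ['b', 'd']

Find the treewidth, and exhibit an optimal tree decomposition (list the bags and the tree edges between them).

Treewidth 3.
One optimal decomposition is:
Bags: B1 = {a, b, e, f}  B2 = {a, b, e, g}  B3 = {a, b, g, h}  B4 = {b, g, h, i}  B5 = {d, g, h, i}  B6 = {c, d, h, i}
Tree: B1–B2, B2–B3, B3–B4, B4–B5, B5–B6

Each bag holds 4 vertices, so the decomposition has width 3, which upper-bounds the treewidth. For the lower bound: the 4 vertex sets {a,e,f}, {b}, {g}, {c,d,h,i} are disjoint, each induces a connected subgraph, and every pair is joined by at least one edge of G. Contracting each set to a single vertex therefore yields K_{4} as a minor, and since treewidth is minor-monotone, tw(G) ≥ tw(K_{4}) = 3. Combining the bounds, tw(G) = 3.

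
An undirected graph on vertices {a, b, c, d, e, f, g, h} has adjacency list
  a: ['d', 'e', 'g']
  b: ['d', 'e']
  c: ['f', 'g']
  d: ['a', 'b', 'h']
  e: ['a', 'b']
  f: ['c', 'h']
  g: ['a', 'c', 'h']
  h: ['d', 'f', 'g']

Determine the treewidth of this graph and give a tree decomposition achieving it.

Treewidth 2.
Bags: B1 = {a, b, e}  B2 = {a, b, d}  B3 = {a, d, g}  B4 = {d, g, h}  B5 = {c, g, h}  B6 = {c, f, h}
Tree: B1–B2, B2–B3, B3–B4, B4–B5, B5–B6

The largest bag has 3 vertices, giving width 2; this decomposition certifies tw(G) ≤ 2. For the lower bound, G contains the cycle e–b–d–a–e, so G is not a forest; only forests have treewidth ≤ 1, hence tw(G) ≥ 2. Therefore the treewidth is 2.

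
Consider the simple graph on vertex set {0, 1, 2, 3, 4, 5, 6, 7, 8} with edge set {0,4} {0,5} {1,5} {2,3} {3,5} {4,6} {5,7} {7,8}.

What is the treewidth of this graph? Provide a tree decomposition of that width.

Each bag holds 2 vertices, so the decomposition has width 1, which upper-bounds the treewidth. G has an edge, so its treewidth is at least 1. Hence tw(G) = 1 exactly.

Treewidth 1.
Bags: B1 = {5, 7}  B2 = {3, 5}  B3 = {2, 3}  B4 = {0, 5}  B5 = {7, 8}  B6 = {0, 4}  B7 = {4, 6}  B8 = {1, 5}
Tree: B1–B2, B2–B3, B1–B4, B1–B5, B4–B6, B6–B7, B2–B8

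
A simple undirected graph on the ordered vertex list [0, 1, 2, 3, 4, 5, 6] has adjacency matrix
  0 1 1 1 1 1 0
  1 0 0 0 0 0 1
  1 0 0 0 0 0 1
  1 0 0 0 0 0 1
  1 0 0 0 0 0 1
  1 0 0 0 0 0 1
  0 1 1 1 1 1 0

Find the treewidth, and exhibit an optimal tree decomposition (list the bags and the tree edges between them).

Each bag holds 3 vertices, so the decomposition has width 2, which upper-bounds the treewidth. Since 0–2–6–5–0 is a cycle in G, G is not acyclic. Forests are exactly the graphs of treewidth ≤ 1, so tw(G) ≥ 2. Hence tw(G) = 2 exactly.

Treewidth 2.
One optimal decomposition is:
Bags: B1 = {0, 2, 6}  B2 = {0, 5, 6}  B3 = {0, 3, 6}  B4 = {0, 1, 6}  B5 = {0, 4, 6}
Tree: B1–B2, B2–B3, B3–B4, B4–B5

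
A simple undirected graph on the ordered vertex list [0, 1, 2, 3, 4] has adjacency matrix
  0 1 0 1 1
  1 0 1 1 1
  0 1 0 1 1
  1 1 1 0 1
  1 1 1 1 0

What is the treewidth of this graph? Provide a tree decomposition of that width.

Treewidth 3.
One optimal decomposition is:
Bags: B1 = {1, 2, 3, 4}  B2 = {0, 1, 3, 4}
Tree: B1–B2

Each bag holds 4 vertices, so the decomposition has width 3, which upper-bounds the treewidth. For the lower bound, the 4 vertices {0, 1, 3, 4} are pairwise adjacent, and any tree decomposition puts a clique entirely inside one bag — forcing width ≥ 3. Hence tw(G) = 3 exactly.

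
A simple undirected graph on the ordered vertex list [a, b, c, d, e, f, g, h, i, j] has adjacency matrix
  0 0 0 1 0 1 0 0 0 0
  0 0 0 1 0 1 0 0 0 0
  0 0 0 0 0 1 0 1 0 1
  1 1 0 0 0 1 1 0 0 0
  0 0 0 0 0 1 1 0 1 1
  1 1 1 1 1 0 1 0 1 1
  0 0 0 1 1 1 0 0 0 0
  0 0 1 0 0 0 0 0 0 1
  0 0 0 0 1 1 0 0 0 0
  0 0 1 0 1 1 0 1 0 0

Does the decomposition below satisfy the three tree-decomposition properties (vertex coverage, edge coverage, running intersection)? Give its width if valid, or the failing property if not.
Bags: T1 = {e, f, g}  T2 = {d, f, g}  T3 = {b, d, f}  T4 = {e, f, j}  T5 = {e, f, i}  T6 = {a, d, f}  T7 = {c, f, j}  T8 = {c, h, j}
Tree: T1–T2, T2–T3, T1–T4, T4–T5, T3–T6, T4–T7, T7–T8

Vertex coverage: the bags together contain {a, b, c, d, e, f, g, h, i, j}, the full vertex set. Edge coverage: each edge of G has both endpoints in at least one bag. Running intersection: for every vertex, the bags containing it form a connected subtree. All three properties hold, so this is a valid tree decomposition of width max|bag| − 1 = 2, and hence tw(G) ≤ 2.

Yes; width 2.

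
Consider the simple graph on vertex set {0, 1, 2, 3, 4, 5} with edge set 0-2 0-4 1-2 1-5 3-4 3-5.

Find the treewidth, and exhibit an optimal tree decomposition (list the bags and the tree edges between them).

The largest bag has 3 vertices, giving width 2; this decomposition certifies tw(G) ≤ 2. Since 5–3–4–0–2–1–5 is a cycle in G, G is not acyclic. Forests are exactly the graphs of treewidth ≤ 1, so tw(G) ≥ 2. Therefore the treewidth is 2.

Treewidth 2.
One such decomposition:
Bags: B1 = {3, 4, 5}  B2 = {0, 4, 5}  B3 = {0, 2, 5}  B4 = {1, 2, 5}
Tree: B1–B2, B2–B3, B3–B4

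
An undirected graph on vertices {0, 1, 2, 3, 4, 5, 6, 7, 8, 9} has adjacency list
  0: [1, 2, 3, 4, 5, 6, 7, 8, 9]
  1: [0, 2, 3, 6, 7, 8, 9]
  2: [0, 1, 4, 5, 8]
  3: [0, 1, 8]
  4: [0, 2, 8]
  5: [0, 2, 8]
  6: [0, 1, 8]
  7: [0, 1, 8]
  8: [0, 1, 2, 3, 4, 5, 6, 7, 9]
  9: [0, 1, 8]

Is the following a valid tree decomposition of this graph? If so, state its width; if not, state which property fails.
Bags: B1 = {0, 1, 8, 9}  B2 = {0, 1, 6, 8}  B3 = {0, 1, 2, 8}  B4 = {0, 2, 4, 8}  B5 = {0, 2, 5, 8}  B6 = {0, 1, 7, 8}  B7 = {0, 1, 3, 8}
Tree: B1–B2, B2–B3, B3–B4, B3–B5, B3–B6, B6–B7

Yes; width 3.

Checking the three conditions: (i) the bags cover all of {0, 1, 2, 3, 4, 5, 6, 7, 8, 9}; (ii) for each edge, some bag contains both endpoints; (iii) the bags containing any fixed vertex form a subtree. All hold, so the decomposition is valid with width 4 − 1 = 3.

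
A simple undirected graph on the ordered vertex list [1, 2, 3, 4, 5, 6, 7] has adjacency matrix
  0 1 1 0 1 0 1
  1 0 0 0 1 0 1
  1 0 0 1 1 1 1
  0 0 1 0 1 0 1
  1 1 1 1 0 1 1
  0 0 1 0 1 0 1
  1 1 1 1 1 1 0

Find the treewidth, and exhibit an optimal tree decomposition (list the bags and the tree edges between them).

Treewidth 3.
One such decomposition:
Bags: B1 = {1, 2, 5, 7}  B2 = {1, 3, 5, 7}  B3 = {3, 4, 5, 7}  B4 = {3, 5, 6, 7}
Tree: B1–B2, B2–B3, B2–B4

Each bag holds 4 vertices, so the decomposition has width 3, which upper-bounds the treewidth. For the lower bound, the 4 vertices {1, 2, 5, 7} are pairwise adjacent, and any tree decomposition puts a clique entirely inside one bag — forcing width ≥ 3. Combining the bounds, tw(G) = 3.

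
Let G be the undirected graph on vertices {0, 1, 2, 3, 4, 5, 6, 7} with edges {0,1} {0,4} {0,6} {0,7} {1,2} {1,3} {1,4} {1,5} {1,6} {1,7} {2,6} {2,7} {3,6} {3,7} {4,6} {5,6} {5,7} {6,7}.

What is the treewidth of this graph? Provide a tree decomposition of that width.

The largest bag has 4 vertices, giving width 3; this decomposition certifies tw(G) ≤ 3. On the other hand G contains the 4-clique {0, 1, 4, 6}. A clique must lie in a single bag of any decomposition, so no decomposition can have width below 3. Combining the bounds, tw(G) = 3.

Treewidth 3.
One such decomposition:
Bags: B1 = {0, 1, 6, 7}  B2 = {1, 3, 6, 7}  B3 = {1, 2, 6, 7}  B4 = {1, 5, 6, 7}  B5 = {0, 1, 4, 6}
Tree: B1–B2, B2–B3, B2–B4, B1–B5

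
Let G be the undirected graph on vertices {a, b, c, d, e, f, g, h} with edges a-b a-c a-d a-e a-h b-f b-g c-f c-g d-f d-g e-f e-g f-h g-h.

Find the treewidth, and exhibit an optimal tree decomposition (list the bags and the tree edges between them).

Treewidth 3.
One optimal decomposition is:
Bags: B1 = {a, b, f, g}  B2 = {a, f, g, h}  B3 = {a, d, f, g}  B4 = {a, c, f, g}  B5 = {a, e, f, g}
Tree: B1–B2, B2–B3, B3–B4, B4–B5

The largest bag has 4 vertices, giving width 3; this decomposition certifies tw(G) ≤ 3. For the lower bound: the 4 vertex sets {a,b}, {f,h}, {g}, {d} are disjoint, each induces a connected subgraph, and every pair is joined by at least one edge of G. Contracting each set to a single vertex therefore yields K_{4} as a minor, and since treewidth is minor-monotone, tw(G) ≥ tw(K_{4}) = 3. Therefore the treewidth is 3.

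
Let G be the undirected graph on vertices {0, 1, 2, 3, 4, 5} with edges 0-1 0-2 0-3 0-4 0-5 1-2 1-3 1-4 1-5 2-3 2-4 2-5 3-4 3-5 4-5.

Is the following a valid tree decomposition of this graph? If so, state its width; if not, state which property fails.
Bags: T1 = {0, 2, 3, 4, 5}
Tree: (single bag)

A tree decomposition must satisfy three properties: every vertex lies in some bag; for every edge, both endpoints lie together in some bag; and for every vertex, the bags containing it form a connected subtree. Here vertex 1 appears in no bag, so the decomposition is invalid.

No — vertex 1 appears in no bag.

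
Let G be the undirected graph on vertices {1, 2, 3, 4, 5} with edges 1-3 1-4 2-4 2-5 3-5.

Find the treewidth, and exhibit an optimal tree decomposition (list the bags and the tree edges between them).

Treewidth 2.
One such decomposition:
Bags: B1 = {1, 3, 5}  B2 = {1, 2, 5}  B3 = {1, 2, 4}
Tree: B1–B2, B2–B3

The largest bag has 3 vertices, giving width 2; this decomposition certifies tw(G) ≤ 2. For the lower bound, G contains the cycle 1–3–5–2–4–1, so G is not a forest; only forests have treewidth ≤ 1, hence tw(G) ≥ 2. Combining the bounds, tw(G) = 2.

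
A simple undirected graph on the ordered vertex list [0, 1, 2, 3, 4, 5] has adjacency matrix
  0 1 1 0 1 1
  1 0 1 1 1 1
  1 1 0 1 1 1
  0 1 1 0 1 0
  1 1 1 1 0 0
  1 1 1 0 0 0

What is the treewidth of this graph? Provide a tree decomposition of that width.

Every bag has size at most 4, so the width is 4 − 1 = 3 and tw(G) ≤ 3. Conversely, {0, 1, 2, 4} is a clique of size 4, and the vertices of any clique must share a bag in every tree decomposition; so some bag has ≥ 4 vertices and tw(G) ≥ 3. Hence tw(G) = 3 exactly.

Treewidth 3.
One such decomposition:
Bags: B1 = {0, 1, 2, 5}  B2 = {0, 1, 2, 4}  B3 = {1, 2, 3, 4}
Tree: B1–B2, B2–B3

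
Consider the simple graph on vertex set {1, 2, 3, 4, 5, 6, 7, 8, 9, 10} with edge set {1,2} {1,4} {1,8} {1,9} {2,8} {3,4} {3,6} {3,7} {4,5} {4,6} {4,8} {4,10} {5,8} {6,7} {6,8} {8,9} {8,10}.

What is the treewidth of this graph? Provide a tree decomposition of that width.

Treewidth 2.
One such decomposition:
Bags: B1 = {3, 6, 7}  B2 = {3, 4, 6}  B3 = {4, 6, 8}  B4 = {1, 4, 8}  B5 = {4, 5, 8}  B6 = {4, 8, 10}  B7 = {1, 2, 8}  B8 = {1, 8, 9}
Tree: B1–B2, B2–B3, B3–B4, B4–B5, B5–B6, B4–B7, B7–B8

Every bag has size at most 3, so the width is 3 − 1 = 2 and tw(G) ≤ 2. Conversely, {1, 8, 9} is a clique of size 3, and the vertices of any clique must share a bag in every tree decomposition; so some bag has ≥ 3 vertices and tw(G) ≥ 2. Therefore the treewidth is 2.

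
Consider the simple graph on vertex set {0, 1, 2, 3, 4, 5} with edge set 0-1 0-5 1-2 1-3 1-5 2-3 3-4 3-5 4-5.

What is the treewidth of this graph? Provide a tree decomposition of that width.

Treewidth 2.
One such decomposition:
Bags: B1 = {1, 3, 5}  B2 = {0, 1, 5}  B3 = {1, 2, 3}  B4 = {3, 4, 5}
Tree: B1–B2, B1–B3, B1–B4

Every bag has size at most 3, so the width is 3 − 1 = 2 and tw(G) ≤ 2. On the other hand G contains the 3-clique {0, 1, 5}. A clique must lie in a single bag of any decomposition, so no decomposition can have width below 2. Combining the bounds, tw(G) = 2.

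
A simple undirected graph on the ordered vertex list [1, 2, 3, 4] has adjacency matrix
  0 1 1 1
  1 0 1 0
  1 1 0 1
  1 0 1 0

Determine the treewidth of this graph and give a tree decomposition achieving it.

The largest bag has 3 vertices, giving width 2; this decomposition certifies tw(G) ≤ 2. For the lower bound, the 3 vertices {1, 2, 3} are pairwise adjacent, and any tree decomposition puts a clique entirely inside one bag — forcing width ≥ 2. Hence tw(G) = 2 exactly.

Treewidth 2.
Bags: B1 = {1, 2, 3}  B2 = {1, 3, 4}
Tree: B1–B2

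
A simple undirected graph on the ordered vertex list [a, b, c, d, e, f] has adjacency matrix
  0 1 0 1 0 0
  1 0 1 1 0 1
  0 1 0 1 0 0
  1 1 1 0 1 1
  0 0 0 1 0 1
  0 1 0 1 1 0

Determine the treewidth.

2

A width-2 tree decomposition is:
Bags: B1 = {a, b, d}  B2 = {b, c, d}  B3 = {b, d, f}  B4 = {d, e, f}
Tree: B1–B2, B1–B3, B3–B4
Each bag holds 3 vertices, so the decomposition has width 2, which upper-bounds the treewidth. For the lower bound, the 3 vertices {d, e, f} are pairwise adjacent, and any tree decomposition puts a clique entirely inside one bag — forcing width ≥ 2. Therefore the treewidth is 2.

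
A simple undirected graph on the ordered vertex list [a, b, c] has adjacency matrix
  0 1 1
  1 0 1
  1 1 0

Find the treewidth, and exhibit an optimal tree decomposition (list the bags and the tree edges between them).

Treewidth 2.
Bags: B1 = {a, b, c}
Tree: (single bag)

A single bag containing all 3 vertices is trivially a valid decomposition of width 2. For the lower bound, the 3 vertices {a, b, c} are pairwise adjacent, and any tree decomposition puts a clique entirely inside one bag — forcing width ≥ 2. The upper and lower bounds meet at 2, so that is the treewidth.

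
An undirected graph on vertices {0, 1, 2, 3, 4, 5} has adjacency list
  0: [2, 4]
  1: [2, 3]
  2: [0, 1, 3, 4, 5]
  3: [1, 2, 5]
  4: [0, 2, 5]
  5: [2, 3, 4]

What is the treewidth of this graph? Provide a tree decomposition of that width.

Each bag holds 3 vertices, so the decomposition has width 2, which upper-bounds the treewidth. On the other hand G contains the 3-clique {0, 2, 4}. A clique must lie in a single bag of any decomposition, so no decomposition can have width below 2. Combining the bounds, tw(G) = 2.

Treewidth 2.
One such decomposition:
Bags: B1 = {2, 4, 5}  B2 = {0, 2, 4}  B3 = {2, 3, 5}  B4 = {1, 2, 3}
Tree: B1–B2, B1–B3, B3–B4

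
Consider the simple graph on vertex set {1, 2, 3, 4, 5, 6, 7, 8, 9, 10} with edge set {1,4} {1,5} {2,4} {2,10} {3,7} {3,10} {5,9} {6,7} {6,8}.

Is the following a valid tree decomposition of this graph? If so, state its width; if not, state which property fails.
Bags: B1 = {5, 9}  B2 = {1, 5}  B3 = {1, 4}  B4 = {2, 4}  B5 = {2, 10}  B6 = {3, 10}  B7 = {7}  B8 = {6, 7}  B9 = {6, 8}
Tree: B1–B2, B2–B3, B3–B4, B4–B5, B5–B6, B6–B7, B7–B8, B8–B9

A tree decomposition must satisfy three properties: every vertex lies in some bag; for every edge, both endpoints lie together in some bag; and for every vertex, the bags containing it form a connected subtree. Here edge (3,7) lies in no bag, so the decomposition is invalid.

No — edge (3,7) lies in no bag.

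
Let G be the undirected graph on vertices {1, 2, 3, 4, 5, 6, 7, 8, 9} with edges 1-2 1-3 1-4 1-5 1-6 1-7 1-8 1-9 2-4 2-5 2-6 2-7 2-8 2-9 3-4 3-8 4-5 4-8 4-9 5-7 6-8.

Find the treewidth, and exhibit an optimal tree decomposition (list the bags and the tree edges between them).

Treewidth 3.
One such decomposition:
Bags: B1 = {1, 2, 4, 8}  B2 = {1, 3, 4, 8}  B3 = {1, 2, 4, 5}  B4 = {1, 2, 4, 9}  B5 = {1, 2, 5, 7}  B6 = {1, 2, 6, 8}
Tree: B1–B2, B1–B3, B3–B4, B3–B5, B1–B6

Every bag has size at most 4, so the width is 4 − 1 = 3 and tw(G) ≤ 3. On the other hand G contains the 4-clique {1, 2, 4, 8}. A clique must lie in a single bag of any decomposition, so no decomposition can have width below 3. Combining the bounds, tw(G) = 3.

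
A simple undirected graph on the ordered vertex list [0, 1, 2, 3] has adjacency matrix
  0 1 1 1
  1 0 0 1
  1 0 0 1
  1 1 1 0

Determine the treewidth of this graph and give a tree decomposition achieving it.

Treewidth 2.
Bags: B1 = {0, 1, 3}  B2 = {0, 2, 3}
Tree: B1–B2

Every bag has size at most 3, so the width is 3 − 1 = 2 and tw(G) ≤ 2. On the other hand G contains the 3-clique {0, 1, 3}. A clique must lie in a single bag of any decomposition, so no decomposition can have width below 2. Therefore the treewidth is 2.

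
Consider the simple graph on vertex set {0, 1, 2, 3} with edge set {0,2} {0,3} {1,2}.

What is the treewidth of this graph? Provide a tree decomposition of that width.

Each bag holds 2 vertices, so the decomposition has width 1, which upper-bounds the treewidth. G has an edge, so its treewidth is at least 1. Hence tw(G) = 1 exactly.

Treewidth 1.
One such decomposition:
Bags: B1 = {1, 2}  B2 = {0, 2}  B3 = {0, 3}
Tree: B1–B2, B2–B3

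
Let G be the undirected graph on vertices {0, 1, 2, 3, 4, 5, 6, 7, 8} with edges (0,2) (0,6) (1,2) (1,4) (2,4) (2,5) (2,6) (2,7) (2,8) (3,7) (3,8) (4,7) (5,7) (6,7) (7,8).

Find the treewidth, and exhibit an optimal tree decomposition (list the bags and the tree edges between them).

Each bag holds 3 vertices, so the decomposition has width 2, which upper-bounds the treewidth. On the other hand G contains the 3-clique {0, 2, 6}. A clique must lie in a single bag of any decomposition, so no decomposition can have width below 2. The upper and lower bounds meet at 2, so that is the treewidth.

Treewidth 2.
One such decomposition:
Bags: B1 = {2, 5, 7}  B2 = {2, 7, 8}  B3 = {2, 6, 7}  B4 = {3, 7, 8}  B5 = {2, 4, 7}  B6 = {1, 2, 4}  B7 = {0, 2, 6}
Tree: B1–B2, B1–B3, B2–B4, B1–B5, B5–B6, B3–B7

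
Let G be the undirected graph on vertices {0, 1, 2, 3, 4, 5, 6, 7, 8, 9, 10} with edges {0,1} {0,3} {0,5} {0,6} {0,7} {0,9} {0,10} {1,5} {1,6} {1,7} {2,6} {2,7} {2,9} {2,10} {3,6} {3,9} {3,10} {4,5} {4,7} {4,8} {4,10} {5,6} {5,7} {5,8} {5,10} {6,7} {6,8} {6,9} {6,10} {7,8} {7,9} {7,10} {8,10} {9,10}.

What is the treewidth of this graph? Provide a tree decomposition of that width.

Treewidth 4.
Bags: B1 = {0, 1, 5, 6, 7}  B2 = {0, 5, 6, 7, 10}  B3 = {5, 6, 7, 8, 10}  B4 = {0, 6, 7, 9, 10}  B5 = {4, 5, 7, 8, 10}  B6 = {0, 3, 6, 9, 10}  B7 = {2, 6, 7, 9, 10}
Tree: B1–B2, B2–B3, B2–B4, B3–B5, B4–B6, B4–B7

The largest bag has 5 vertices, giving width 4; this decomposition certifies tw(G) ≤ 4. On the other hand G contains the 5-clique {4, 5, 7, 8, 10}. A clique must lie in a single bag of any decomposition, so no decomposition can have width below 4. Hence tw(G) = 4 exactly.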